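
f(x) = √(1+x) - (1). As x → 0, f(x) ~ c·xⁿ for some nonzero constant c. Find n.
1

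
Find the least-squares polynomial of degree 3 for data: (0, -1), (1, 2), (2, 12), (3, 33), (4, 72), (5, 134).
-19/18 + (1513/756)x + (41/126)x² + (101/108)x³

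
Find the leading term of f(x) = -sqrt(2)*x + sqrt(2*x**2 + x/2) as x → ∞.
sqrt(2)/8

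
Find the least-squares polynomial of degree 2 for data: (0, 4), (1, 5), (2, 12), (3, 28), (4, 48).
137/35 + (-163/70)x + (47/14)x²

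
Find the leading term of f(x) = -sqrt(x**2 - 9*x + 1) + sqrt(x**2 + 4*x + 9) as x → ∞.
13/2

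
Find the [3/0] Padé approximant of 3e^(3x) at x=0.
27*x**3/2 + 27*x**2/2 + 9*x + 3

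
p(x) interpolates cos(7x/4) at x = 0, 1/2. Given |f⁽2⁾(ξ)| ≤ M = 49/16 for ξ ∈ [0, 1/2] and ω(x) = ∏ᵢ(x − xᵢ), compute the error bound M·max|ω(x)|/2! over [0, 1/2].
49/512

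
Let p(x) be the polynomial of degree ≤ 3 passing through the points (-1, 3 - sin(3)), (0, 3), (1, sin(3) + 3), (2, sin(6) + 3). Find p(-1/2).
-5*sin(3)/8 + sin(6)/16 + 3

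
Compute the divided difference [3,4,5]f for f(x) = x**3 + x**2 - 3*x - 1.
13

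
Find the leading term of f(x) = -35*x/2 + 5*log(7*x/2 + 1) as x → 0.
-245*x**2/8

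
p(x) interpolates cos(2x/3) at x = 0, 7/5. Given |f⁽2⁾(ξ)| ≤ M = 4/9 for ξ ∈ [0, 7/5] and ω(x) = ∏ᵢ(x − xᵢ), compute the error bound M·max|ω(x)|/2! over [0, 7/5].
49/450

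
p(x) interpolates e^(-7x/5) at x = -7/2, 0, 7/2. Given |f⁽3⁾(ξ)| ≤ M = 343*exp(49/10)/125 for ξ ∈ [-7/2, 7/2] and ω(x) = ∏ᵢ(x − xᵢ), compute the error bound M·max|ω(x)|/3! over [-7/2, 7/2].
117649*sqrt(3)*exp(49/10)/27000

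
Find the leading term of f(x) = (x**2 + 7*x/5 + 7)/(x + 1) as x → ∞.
x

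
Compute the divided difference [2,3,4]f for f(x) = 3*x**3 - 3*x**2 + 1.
24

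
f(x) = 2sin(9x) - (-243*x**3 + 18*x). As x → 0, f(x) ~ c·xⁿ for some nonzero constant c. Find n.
5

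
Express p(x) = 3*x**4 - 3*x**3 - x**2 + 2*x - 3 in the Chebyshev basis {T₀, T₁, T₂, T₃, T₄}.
(-19/8)T₀ + (-1/4)T₁ + T₂ + (-3/4)T₃ + (3/8)T₄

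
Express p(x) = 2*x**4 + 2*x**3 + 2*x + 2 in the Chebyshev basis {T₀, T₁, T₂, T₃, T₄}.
(11/4)T₀ + (7/2)T₁ + T₂ + (1/2)T₃ + (1/4)T₄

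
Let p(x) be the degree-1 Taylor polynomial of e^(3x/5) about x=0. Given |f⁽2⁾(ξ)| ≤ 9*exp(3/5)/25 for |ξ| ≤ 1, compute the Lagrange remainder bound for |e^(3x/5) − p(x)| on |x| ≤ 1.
9*exp(3/5)/50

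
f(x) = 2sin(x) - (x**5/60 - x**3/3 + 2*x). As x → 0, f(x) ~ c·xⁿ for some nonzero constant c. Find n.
7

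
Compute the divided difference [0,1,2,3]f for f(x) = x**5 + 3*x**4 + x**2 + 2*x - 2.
43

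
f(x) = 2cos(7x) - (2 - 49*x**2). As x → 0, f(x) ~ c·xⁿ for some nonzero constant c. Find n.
4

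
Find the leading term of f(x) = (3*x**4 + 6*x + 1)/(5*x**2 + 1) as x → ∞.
3*x**2/5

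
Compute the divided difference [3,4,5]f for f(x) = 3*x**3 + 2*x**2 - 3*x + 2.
38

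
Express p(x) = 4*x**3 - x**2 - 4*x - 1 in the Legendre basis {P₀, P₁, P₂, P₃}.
(-4/3)P₀ + (-8/5)P₁ + (-2/3)P₂ + (8/5)P₃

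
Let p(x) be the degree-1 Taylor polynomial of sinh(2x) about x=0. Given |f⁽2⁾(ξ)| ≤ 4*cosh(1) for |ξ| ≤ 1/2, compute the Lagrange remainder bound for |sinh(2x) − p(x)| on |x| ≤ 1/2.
cosh(1)/2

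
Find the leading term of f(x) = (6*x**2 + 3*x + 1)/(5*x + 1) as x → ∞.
6*x/5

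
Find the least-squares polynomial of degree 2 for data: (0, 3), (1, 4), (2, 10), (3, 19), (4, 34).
106/35 + (-81/70)x + (31/14)x²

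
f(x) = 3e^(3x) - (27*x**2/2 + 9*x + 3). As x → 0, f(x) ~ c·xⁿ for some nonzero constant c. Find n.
3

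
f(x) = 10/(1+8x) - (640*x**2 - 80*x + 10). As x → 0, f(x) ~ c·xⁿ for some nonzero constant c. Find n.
3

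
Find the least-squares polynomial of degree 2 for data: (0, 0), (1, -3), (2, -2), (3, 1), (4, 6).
-8/35 + (-124/35)x + (9/7)x²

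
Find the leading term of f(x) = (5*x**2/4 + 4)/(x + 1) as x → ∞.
5*x/4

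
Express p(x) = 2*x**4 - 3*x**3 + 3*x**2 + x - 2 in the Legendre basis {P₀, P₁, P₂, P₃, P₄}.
(-3/5)P₀ + (-4/5)P₁ + (22/7)P₂ + (-6/5)P₃ + (16/35)P₄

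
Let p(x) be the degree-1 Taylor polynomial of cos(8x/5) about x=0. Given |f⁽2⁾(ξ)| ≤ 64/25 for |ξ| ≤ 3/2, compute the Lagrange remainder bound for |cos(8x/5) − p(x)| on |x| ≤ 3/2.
72/25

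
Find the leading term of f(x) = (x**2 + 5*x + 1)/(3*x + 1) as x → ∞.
x/3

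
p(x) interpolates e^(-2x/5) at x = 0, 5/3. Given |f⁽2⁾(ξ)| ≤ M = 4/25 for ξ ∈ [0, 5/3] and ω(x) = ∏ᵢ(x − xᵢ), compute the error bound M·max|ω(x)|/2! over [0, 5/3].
1/18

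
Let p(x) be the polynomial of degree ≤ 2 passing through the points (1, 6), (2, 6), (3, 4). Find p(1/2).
21/4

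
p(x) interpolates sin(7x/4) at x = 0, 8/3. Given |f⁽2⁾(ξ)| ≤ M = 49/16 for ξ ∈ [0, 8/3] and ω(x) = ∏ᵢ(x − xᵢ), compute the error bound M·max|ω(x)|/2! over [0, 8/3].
49/18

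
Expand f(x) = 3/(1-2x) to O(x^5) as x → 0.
3 + 6*x + 12*x**2 + 24*x**3 + 48*x**4 + O(x**5)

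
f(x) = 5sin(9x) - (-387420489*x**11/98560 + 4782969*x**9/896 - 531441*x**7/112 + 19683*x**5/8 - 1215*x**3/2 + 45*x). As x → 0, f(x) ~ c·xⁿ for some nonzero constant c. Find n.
13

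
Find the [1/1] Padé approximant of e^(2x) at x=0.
(x + 1)/(1 - x)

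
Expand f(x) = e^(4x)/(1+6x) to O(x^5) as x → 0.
1 - 2*x + 20*x**2 - 328*x**3/3 + 2000*x**4/3 + O(x**5)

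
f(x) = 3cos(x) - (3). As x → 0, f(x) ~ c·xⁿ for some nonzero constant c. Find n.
2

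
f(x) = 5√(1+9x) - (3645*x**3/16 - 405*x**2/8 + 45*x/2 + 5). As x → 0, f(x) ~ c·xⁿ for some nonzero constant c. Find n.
4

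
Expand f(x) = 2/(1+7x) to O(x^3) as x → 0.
2 - 14*x + 98*x**2 + O(x**3)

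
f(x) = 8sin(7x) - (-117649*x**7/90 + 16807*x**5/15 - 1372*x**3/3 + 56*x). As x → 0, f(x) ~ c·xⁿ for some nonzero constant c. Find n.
9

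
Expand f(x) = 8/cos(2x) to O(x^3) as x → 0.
8 + 16*x**2 + O(x**3)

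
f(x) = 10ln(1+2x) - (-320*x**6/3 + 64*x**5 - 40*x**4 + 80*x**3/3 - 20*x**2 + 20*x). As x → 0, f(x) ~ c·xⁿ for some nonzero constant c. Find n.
7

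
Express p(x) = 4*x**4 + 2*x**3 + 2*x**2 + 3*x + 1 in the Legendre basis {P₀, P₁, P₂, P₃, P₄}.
(37/15)P₀ + (21/5)P₁ + (76/21)P₂ + (4/5)P₃ + (32/35)P₄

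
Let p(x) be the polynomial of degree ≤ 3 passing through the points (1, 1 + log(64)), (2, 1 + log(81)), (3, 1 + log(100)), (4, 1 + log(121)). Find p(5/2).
-log(11)/8 - 3*log(2)/8 + 1 + 9*log(3)/4 + 9*log(10)/8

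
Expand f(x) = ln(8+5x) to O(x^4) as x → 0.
log(8) + 5*x/8 - 25*x**2/128 + 125*x**3/1536 + O(x**4)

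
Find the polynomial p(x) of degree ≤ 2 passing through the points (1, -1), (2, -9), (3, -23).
-3*x**2 + x + 1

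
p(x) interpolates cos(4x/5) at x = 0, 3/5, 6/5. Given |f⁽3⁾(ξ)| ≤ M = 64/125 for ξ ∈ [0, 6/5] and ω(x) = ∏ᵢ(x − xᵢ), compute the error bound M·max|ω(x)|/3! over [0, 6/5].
64*sqrt(3)/15625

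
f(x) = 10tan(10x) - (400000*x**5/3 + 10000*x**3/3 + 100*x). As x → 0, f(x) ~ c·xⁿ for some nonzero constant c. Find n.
7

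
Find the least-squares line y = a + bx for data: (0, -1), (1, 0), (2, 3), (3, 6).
a = -8/5, b = 12/5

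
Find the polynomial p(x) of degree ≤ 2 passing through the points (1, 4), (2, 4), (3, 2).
-x**2 + 3*x + 2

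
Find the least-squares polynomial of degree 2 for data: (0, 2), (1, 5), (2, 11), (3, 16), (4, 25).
69/35 + (179/70)x + (11/14)x²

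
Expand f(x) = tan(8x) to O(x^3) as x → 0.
8*x + O(x**3)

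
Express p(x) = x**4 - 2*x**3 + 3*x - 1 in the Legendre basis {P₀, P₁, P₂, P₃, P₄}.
(-4/5)P₀ + (9/5)P₁ + (4/7)P₂ + (-4/5)P₃ + (8/35)P₄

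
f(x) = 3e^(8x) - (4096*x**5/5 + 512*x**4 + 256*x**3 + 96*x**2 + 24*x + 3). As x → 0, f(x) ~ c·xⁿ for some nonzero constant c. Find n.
6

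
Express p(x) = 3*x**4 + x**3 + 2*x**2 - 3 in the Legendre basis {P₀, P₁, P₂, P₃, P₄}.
(-26/15)P₀ + (3/5)P₁ + (64/21)P₂ + (2/5)P₃ + (24/35)P₄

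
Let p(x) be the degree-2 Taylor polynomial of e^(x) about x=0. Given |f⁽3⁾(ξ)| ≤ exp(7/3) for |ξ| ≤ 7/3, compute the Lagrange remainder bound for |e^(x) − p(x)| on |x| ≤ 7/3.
343*exp(7/3)/162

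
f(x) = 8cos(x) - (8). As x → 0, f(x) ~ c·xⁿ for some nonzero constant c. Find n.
2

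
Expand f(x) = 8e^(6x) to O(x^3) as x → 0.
8 + 48*x + 144*x**2 + O(x**3)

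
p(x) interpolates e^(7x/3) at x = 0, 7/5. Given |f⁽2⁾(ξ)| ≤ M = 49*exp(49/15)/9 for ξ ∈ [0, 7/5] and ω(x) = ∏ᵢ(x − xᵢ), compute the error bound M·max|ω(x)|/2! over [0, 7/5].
2401*exp(49/15)/1800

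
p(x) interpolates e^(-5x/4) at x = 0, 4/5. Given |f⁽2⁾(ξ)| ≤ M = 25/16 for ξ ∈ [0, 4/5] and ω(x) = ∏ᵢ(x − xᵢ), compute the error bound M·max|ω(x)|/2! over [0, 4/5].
1/8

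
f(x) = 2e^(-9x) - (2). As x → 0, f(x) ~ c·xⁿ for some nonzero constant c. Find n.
1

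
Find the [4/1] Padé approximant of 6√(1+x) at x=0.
(9*x**4/320 - 3*x**3/20 + 27*x**2/20 + 36*x/5 + 6)/(7*x/10 + 1)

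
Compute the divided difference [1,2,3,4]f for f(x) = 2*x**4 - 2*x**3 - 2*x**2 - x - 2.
18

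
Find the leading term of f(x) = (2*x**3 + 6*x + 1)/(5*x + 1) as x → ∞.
2*x**2/5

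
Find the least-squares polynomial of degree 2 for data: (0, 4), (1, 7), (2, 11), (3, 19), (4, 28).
143/35 + (10/7)x + (8/7)x²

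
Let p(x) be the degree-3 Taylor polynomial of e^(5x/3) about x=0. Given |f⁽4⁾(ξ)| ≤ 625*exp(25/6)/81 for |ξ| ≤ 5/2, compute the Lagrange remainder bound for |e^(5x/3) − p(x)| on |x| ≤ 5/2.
390625*exp(25/6)/31104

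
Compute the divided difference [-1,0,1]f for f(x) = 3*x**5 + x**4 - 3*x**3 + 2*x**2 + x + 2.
3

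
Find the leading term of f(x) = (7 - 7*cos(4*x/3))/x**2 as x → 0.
56/9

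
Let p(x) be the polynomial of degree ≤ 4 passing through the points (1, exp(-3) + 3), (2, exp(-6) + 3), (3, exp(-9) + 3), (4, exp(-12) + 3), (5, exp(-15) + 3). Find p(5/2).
(-5*exp(12) - 20*exp(3) + 3 + 90*exp(6) + 60*exp(9) + 384*exp(15))*exp(-15)/128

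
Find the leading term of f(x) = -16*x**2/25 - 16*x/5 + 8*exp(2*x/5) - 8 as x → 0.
32*x**3/375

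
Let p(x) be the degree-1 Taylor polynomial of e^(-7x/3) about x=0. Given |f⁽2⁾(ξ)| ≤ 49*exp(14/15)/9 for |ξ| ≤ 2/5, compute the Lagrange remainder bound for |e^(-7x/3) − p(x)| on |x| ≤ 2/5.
98*exp(14/15)/225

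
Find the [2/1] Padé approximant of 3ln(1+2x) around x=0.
2*x*(x + 3)/(4*x/3 + 1)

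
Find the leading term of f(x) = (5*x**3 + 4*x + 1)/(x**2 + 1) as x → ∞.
5*x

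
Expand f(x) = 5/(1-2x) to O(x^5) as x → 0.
5 + 10*x + 20*x**2 + 40*x**3 + 80*x**4 + O(x**5)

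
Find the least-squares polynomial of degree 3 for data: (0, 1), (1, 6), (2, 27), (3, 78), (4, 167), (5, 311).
20/21 + (62/63)x + (173/84)x² + (73/36)x³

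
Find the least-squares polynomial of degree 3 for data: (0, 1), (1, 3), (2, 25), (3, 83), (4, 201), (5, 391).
67/63 + (-332/189)x + (37/63)x² + (83/27)x³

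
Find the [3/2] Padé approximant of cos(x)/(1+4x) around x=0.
(187*x**3/93 - 187*x**2/372 - 4*x + 1)/(1 - 5953*x**2/372)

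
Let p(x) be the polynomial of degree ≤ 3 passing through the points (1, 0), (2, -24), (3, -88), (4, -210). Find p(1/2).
21/8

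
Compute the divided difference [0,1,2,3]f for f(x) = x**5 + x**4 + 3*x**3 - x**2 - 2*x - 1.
34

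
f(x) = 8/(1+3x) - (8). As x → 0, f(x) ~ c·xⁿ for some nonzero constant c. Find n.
1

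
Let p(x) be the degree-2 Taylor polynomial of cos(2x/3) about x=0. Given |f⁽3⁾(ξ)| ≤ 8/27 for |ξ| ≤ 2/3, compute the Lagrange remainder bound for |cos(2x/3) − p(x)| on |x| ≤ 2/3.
32/2187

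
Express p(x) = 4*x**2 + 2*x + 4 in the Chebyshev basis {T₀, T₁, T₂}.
(6)T₀ + (2)T₁ + (2)T₂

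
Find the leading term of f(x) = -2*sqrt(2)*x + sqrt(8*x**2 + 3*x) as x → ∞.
3*sqrt(2)/8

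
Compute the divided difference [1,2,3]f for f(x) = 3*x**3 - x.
18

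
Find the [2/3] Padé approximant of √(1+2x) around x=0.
(7*x**2/4 + 14*x/5 + 1)/(-x**3/20 + 9*x**2/20 + 9*x/5 + 1)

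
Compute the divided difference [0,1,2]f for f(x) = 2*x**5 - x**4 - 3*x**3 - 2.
14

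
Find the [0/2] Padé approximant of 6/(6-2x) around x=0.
1/(1 - x/3)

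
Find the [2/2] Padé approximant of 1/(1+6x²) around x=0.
1/(6*x**2 + 1)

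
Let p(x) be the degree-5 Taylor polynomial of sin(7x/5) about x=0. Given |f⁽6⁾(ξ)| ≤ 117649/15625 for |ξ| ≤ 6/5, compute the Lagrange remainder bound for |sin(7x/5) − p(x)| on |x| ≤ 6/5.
38118276/1220703125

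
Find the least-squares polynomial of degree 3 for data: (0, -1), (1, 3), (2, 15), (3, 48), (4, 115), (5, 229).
-1 + (13/3)x + (-5/2)x² + (13/6)x³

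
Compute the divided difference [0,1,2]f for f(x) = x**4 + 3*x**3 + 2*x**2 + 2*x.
18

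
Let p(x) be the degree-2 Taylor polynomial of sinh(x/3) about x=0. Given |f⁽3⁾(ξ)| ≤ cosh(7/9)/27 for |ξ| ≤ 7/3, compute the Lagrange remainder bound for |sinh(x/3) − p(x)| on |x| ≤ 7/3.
343*cosh(7/9)/4374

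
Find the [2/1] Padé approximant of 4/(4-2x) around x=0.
1/(1 - x/2)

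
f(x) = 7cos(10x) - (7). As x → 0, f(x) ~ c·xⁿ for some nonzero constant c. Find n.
2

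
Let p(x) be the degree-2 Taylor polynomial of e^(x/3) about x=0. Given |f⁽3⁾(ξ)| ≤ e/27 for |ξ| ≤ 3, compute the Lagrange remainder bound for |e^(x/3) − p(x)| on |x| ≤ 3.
e/6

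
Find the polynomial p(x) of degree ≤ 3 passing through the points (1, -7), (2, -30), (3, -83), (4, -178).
-2*x**3 - 3*x**2 - 2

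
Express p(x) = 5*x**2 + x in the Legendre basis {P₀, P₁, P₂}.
(5/3)P₀ + P₁ + (10/3)P₂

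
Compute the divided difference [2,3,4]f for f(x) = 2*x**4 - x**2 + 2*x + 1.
109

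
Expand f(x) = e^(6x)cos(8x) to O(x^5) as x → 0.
1 + 6*x - 14*x**2 - 156*x**3 - 1054*x**4/3 + O(x**5)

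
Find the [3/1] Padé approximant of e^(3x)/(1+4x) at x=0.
(2583*x**3/472 + 1035*x**2/236 + 735*x/236 + 1)/(971*x/236 + 1)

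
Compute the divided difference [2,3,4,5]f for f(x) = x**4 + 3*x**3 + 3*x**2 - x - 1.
17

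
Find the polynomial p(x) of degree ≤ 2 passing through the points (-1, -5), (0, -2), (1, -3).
-2*x**2 + x - 2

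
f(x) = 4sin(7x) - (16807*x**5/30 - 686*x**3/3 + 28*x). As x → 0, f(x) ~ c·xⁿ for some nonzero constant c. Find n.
7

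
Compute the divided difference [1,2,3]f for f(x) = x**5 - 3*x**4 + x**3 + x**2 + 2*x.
22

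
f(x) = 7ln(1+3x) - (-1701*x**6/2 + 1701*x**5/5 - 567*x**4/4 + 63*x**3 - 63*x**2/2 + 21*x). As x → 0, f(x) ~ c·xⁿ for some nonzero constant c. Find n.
7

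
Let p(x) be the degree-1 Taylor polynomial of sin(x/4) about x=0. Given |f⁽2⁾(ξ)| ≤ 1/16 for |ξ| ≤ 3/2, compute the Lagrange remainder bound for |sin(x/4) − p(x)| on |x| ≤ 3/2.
9/128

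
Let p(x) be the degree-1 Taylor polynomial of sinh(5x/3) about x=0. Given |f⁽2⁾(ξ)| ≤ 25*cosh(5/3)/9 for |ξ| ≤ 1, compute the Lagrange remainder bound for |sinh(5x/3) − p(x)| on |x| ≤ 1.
25*cosh(5/3)/18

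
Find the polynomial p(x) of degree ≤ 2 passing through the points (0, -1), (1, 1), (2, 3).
2*x - 1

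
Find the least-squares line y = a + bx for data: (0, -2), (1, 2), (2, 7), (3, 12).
a = -23/10, b = 47/10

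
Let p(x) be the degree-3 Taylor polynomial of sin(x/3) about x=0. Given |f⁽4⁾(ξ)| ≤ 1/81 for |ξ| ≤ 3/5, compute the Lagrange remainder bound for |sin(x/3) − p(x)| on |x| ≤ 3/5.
1/15000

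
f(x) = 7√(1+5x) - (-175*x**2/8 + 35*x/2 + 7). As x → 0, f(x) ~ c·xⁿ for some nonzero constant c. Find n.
3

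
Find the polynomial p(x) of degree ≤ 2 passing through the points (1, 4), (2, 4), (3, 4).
4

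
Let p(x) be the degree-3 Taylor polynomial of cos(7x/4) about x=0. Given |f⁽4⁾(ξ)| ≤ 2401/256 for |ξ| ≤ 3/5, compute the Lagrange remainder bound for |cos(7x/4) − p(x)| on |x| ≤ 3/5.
64827/1280000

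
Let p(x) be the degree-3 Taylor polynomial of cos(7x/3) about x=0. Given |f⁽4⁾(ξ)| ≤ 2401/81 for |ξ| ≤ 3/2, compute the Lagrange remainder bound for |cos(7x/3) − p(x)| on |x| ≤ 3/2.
2401/384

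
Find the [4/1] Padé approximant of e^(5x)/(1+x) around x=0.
(6875*x**4/2632 + 4625*x**3/987 + 3225*x**2/658 + 1020*x/329 + 1)/(1 - 296*x/329)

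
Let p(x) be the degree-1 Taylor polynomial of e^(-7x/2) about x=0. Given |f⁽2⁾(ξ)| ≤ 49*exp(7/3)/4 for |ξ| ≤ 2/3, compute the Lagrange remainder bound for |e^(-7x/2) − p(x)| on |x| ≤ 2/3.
49*exp(7/3)/18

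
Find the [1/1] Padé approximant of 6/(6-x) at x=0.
1/(1 - x/6)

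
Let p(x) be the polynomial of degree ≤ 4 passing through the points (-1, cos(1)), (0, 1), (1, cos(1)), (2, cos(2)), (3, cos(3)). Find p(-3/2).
-105/32 + 35*cos(3)/128 - 45*cos(2)/32 + 693*cos(1)/128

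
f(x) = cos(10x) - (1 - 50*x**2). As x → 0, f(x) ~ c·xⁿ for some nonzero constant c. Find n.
4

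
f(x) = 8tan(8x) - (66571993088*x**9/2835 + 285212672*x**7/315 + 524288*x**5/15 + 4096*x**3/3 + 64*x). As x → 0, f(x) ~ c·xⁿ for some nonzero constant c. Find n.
11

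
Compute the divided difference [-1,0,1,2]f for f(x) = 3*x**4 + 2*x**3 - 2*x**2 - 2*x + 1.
8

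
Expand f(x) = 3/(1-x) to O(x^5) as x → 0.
3 + 3*x + 3*x**2 + 3*x**3 + 3*x**4 + O(x**5)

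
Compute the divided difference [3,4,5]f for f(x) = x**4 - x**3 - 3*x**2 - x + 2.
82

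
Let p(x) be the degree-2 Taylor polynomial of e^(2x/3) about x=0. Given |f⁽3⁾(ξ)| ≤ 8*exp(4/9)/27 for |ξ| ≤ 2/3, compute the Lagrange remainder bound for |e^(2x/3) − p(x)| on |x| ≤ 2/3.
32*exp(4/9)/2187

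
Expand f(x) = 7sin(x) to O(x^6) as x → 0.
7*x - 7*x**3/6 + 7*x**5/120 + O(x**6)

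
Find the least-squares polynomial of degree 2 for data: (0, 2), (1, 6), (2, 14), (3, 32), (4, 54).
76/35 + (-1/7)x + (23/7)x²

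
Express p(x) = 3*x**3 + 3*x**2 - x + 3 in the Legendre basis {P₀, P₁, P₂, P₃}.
(4)P₀ + (4/5)P₁ + (2)P₂ + (6/5)P₃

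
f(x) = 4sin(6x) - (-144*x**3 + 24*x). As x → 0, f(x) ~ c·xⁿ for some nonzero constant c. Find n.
5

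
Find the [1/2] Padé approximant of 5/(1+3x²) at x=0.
5/(3*x**2 + 1)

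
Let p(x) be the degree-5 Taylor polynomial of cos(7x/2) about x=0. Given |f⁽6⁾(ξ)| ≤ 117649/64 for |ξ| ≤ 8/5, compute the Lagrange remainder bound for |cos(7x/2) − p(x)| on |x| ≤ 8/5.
30118144/703125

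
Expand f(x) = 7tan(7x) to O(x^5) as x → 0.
49*x + 2401*x**3/3 + O(x**5)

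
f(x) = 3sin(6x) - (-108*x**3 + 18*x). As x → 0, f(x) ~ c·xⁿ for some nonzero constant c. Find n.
5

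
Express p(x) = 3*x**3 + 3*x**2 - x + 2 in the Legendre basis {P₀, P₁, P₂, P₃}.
(3)P₀ + (4/5)P₁ + (2)P₂ + (6/5)P₃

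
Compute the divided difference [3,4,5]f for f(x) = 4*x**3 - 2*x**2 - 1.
46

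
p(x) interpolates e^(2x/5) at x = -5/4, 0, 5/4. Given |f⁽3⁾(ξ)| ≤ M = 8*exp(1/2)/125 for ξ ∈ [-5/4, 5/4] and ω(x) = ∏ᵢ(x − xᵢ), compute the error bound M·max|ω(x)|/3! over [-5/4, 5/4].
sqrt(3)*exp(1/2)/216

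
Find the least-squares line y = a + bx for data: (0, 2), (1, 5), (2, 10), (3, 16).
a = 6/5, b = 47/10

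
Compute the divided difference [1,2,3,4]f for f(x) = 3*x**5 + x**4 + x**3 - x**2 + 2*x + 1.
206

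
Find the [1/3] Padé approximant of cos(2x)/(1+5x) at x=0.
(1 - x/3)/(28*x**3/3 + x**2/3 + 14*x/3 + 1)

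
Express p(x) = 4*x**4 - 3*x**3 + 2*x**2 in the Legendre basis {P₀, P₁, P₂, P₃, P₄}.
(22/15)P₀ + (-9/5)P₁ + (76/21)P₂ + (-6/5)P₃ + (32/35)P₄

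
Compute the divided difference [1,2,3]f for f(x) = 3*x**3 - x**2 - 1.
17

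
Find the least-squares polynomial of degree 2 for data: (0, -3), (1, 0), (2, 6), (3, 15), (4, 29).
-99/35 + (53/70)x + (25/14)x²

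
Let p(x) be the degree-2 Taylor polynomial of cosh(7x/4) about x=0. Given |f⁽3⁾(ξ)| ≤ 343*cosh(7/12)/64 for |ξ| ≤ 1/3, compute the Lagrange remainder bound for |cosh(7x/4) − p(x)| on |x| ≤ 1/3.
343*cosh(7/12)/10368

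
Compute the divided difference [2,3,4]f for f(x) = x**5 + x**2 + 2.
286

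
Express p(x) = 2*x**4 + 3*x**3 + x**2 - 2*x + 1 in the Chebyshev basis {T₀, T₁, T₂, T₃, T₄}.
(9/4)T₀ + (1/4)T₁ + (3/2)T₂ + (3/4)T₃ + (1/4)T₄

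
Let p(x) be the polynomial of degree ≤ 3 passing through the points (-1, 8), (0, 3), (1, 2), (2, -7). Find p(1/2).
11/4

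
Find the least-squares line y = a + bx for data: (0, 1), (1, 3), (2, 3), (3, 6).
a = 1, b = 3/2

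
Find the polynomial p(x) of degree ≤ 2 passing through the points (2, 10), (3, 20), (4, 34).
2*x**2 + 2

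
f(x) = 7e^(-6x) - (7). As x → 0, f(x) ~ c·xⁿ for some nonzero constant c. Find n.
1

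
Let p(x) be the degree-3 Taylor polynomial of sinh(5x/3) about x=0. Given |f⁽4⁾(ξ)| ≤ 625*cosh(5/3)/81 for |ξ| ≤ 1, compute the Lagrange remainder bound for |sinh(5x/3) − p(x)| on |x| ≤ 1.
625*cosh(5/3)/1944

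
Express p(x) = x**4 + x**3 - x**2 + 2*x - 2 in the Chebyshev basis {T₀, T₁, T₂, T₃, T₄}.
(-17/8)T₀ + (11/4)T₁ + (1/4)T₃ + (1/8)T₄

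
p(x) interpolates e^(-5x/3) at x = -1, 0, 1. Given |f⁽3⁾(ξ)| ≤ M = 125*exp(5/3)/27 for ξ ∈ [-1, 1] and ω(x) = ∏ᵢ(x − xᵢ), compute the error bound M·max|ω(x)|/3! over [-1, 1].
125*sqrt(3)*exp(5/3)/729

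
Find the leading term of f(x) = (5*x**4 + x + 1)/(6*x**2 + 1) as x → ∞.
5*x**2/6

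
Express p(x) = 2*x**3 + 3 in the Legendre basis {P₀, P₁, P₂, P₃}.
(3)P₀ + (6/5)P₁ + (4/5)P₃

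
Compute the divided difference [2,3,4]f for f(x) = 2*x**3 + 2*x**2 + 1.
20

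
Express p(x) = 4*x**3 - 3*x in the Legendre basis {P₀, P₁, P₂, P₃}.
(-3/5)P₁ + (8/5)P₃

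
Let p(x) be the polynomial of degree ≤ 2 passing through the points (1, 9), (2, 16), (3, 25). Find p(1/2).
25/4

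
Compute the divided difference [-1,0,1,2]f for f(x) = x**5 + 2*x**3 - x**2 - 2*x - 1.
7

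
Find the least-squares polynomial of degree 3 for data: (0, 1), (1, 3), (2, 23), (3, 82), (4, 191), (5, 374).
62/63 + (-340/189)x + (197/252)x² + (313/108)x³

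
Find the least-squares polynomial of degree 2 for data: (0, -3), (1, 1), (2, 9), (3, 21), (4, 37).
-3 + (2)x + (2)x²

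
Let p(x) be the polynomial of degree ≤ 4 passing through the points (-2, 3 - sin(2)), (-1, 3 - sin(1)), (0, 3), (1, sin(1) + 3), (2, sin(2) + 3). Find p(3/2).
5*sin(2)/16 + 7*sin(1)/8 + 3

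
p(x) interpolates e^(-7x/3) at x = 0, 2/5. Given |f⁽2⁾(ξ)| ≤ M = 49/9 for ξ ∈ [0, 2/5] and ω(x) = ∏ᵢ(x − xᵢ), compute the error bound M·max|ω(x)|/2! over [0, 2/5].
49/450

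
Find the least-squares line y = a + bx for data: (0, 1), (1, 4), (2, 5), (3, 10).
a = 4/5, b = 14/5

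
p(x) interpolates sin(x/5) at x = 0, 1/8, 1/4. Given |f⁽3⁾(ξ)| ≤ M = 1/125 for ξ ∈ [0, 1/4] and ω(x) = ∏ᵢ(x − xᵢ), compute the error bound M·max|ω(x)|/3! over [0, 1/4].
sqrt(3)/1728000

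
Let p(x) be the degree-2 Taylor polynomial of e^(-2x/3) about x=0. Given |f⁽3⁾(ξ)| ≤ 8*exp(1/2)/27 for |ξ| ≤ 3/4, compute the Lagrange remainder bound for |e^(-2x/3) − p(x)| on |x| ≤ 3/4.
exp(1/2)/48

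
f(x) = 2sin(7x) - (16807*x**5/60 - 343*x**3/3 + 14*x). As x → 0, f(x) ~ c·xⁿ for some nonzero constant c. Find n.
7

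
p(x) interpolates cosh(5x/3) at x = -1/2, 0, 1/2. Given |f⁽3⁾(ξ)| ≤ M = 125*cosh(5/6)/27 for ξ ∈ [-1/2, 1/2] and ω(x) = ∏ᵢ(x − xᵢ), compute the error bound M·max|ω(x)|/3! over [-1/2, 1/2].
125*sqrt(3)*cosh(5/6)/5832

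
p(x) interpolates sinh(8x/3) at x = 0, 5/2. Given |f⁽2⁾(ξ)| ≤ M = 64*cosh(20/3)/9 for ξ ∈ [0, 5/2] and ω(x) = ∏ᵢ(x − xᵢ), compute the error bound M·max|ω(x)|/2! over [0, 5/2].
50*cosh(20/3)/9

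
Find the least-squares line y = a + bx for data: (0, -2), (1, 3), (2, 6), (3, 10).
a = -8/5, b = 39/10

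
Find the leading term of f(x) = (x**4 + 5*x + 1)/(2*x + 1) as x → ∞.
x**3/2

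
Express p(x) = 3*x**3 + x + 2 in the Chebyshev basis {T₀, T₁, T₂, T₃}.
(2)T₀ + (13/4)T₁ + (3/4)T₃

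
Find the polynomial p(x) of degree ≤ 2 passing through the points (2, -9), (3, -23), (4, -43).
-3*x**2 + x + 1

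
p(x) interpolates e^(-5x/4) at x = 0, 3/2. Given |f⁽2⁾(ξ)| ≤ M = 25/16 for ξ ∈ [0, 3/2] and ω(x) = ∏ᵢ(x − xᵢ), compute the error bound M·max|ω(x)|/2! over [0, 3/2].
225/512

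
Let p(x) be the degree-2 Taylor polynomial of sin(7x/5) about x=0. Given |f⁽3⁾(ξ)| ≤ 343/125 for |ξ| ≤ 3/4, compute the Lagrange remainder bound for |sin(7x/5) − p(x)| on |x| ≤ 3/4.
3087/16000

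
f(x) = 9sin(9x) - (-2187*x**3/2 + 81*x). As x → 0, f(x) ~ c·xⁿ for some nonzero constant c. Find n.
5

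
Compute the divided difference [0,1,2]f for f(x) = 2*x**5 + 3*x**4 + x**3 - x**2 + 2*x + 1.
53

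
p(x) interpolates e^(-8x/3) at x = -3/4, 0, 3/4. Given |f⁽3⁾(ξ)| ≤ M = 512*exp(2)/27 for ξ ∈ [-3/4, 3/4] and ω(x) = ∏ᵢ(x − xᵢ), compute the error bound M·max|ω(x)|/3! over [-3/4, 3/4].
8*sqrt(3)*exp(2)/27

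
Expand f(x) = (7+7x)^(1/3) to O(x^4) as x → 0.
7**(1/3) + 7**(1/3)*x/3 - 7**(1/3)*x**2/9 + 5*7**(1/3)*x**3/81 + O(x**4)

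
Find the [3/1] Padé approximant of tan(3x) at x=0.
9*x**3 + 3*x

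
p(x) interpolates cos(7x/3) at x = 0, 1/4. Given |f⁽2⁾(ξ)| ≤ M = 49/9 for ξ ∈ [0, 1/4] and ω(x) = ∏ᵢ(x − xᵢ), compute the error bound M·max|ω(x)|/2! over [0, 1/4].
49/1152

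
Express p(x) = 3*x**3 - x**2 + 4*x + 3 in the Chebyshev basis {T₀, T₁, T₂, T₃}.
(5/2)T₀ + (25/4)T₁ + (-1/2)T₂ + (3/4)T₃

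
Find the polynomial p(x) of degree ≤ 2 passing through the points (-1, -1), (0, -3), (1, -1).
2*x**2 - 3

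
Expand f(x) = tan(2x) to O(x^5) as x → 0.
2*x + 8*x**3/3 + O(x**5)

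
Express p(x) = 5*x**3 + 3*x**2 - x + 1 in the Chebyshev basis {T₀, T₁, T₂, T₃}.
(5/2)T₀ + (11/4)T₁ + (3/2)T₂ + (5/4)T₃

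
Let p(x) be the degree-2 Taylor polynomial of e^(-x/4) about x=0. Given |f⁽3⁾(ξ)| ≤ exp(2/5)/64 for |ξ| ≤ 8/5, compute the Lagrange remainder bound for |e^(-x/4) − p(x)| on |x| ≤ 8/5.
4*exp(2/5)/375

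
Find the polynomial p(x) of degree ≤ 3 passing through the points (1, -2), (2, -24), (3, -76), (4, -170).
-2*x**3 - 3*x**2 + x + 2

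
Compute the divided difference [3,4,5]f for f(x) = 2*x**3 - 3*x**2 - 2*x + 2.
21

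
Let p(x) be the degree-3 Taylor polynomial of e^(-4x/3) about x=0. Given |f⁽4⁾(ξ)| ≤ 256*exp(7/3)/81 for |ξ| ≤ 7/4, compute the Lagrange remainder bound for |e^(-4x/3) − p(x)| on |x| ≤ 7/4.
2401*exp(7/3)/1944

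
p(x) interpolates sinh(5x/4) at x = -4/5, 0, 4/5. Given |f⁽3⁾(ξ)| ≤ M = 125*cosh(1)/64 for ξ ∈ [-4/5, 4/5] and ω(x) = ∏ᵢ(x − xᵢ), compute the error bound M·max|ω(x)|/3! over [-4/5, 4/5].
sqrt(3)*cosh(1)/27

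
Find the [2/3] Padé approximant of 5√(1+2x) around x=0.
(35*x**2/4 + 14*x + 5)/(-x**3/20 + 9*x**2/20 + 9*x/5 + 1)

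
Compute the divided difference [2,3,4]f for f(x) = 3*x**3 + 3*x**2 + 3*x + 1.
30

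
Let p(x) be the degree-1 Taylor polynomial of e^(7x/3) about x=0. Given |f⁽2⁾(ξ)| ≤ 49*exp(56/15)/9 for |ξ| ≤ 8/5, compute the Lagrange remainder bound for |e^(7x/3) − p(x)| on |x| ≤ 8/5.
1568*exp(56/15)/225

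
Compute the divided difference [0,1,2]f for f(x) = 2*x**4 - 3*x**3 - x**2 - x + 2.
4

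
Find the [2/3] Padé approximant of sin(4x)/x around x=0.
(4 - 112*x**2/15)/(4*x**2/5 + 1)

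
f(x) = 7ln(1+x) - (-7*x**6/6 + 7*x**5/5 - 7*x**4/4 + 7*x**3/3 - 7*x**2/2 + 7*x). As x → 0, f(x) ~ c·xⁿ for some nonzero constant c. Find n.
7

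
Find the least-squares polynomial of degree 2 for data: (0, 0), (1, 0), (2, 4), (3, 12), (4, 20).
-12/35 + (-18/35)x + (10/7)x²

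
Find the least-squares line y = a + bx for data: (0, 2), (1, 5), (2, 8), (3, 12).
a = 9/5, b = 33/10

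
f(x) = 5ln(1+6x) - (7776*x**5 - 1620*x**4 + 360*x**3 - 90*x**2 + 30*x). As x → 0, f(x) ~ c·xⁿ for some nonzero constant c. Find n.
6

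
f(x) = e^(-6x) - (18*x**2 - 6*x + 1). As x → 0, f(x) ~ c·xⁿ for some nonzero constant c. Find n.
3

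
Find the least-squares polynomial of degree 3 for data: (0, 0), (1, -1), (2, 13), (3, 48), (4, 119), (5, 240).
-41/126 + (-145/108)x + (-79/252)x² + (55/27)x³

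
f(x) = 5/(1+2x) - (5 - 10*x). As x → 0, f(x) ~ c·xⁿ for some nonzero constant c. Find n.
2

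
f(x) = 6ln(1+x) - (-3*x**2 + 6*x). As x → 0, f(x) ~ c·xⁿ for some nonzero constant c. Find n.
3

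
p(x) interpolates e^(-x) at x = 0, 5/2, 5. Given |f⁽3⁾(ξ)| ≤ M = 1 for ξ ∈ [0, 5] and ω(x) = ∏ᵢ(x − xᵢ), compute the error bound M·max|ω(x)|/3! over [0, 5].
125*sqrt(3)/216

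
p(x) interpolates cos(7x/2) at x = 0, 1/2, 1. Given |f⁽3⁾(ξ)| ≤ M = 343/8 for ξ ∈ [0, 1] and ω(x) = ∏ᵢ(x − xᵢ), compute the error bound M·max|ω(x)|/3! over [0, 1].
343*sqrt(3)/1728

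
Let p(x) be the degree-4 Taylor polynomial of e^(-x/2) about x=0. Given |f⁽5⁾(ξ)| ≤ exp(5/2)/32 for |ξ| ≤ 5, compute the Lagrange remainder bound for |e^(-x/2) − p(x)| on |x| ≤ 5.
625*exp(5/2)/768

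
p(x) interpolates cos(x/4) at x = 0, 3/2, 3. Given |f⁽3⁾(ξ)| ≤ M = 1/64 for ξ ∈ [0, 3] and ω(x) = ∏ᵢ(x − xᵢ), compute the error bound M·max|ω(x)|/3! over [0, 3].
sqrt(3)/512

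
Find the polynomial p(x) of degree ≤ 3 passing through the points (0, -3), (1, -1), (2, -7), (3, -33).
-2*x**3 + 2*x**2 + 2*x - 3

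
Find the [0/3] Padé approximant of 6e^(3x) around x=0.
6/(-9*x**3/2 + 9*x**2/2 - 3*x + 1)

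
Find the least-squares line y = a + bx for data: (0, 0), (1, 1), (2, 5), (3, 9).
a = -9/10, b = 31/10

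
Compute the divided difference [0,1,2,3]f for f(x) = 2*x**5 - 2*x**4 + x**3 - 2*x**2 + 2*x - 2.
39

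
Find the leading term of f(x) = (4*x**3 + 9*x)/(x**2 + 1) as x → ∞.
4*x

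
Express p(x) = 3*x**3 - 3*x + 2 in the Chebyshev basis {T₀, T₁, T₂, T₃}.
(2)T₀ + (-3/4)T₁ + (3/4)T₃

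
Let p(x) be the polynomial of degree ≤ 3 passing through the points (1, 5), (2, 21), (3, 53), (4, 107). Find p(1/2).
9/8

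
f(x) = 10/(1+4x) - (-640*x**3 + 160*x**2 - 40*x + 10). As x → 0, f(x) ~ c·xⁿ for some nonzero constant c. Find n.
4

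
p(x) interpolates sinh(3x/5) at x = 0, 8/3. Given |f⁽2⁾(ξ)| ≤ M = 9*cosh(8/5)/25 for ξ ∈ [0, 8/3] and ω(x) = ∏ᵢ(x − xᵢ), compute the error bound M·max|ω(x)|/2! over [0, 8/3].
8*cosh(8/5)/25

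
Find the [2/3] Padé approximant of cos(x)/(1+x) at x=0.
(1 - 5*x**2/12)/(x**3/12 + x**2/12 + x + 1)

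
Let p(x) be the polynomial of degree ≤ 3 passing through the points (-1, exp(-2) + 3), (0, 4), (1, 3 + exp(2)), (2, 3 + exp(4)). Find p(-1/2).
(5 + (-5*exp(2) + exp(4) + 63)*exp(2))*exp(-2)/16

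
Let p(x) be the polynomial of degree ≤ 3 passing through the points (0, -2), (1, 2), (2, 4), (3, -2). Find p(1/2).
-1/8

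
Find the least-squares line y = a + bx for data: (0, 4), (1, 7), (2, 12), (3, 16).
a = 18/5, b = 41/10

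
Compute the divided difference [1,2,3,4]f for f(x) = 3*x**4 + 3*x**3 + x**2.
33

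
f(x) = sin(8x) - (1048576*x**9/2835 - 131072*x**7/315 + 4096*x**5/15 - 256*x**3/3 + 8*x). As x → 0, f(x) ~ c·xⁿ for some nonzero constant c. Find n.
11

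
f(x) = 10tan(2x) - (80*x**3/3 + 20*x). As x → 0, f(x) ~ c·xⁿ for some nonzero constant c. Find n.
5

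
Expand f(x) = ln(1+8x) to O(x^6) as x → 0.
8*x - 32*x**2 + 512*x**3/3 - 1024*x**4 + 32768*x**5/5 + O(x**6)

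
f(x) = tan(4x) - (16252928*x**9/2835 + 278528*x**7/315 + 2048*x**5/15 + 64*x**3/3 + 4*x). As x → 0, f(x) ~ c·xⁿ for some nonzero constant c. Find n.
11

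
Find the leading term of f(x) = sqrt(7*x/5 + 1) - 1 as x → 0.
7*x/10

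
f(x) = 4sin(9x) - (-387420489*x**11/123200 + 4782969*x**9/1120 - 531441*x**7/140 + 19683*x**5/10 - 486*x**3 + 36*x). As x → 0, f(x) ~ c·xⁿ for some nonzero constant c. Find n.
13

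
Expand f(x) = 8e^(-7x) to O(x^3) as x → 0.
8 - 56*x + 196*x**2 + O(x**3)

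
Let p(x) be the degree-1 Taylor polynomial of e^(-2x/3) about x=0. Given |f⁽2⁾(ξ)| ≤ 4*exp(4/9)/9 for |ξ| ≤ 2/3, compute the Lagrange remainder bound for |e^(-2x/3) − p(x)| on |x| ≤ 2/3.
8*exp(4/9)/81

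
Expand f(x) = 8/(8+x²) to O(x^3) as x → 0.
1 - x**2/8 + O(x**3)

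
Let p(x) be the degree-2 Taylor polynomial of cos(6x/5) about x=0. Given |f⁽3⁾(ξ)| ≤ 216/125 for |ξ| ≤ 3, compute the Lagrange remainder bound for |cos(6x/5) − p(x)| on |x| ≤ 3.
972/125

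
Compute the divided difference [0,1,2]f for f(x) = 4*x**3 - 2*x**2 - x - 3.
10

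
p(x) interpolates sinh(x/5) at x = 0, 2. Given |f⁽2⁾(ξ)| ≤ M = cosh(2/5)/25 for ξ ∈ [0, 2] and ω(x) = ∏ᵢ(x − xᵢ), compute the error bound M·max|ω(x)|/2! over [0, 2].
cosh(2/5)/50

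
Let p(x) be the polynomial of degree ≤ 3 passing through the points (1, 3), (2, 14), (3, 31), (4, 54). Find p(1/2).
-1/4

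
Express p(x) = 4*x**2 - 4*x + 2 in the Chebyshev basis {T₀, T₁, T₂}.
(4)T₀ + (-4)T₁ + (2)T₂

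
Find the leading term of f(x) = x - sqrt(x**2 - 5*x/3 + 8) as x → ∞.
5/6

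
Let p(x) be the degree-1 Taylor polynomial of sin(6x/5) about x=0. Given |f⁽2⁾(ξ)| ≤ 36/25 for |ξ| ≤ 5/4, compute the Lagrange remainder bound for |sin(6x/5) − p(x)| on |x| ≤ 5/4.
9/8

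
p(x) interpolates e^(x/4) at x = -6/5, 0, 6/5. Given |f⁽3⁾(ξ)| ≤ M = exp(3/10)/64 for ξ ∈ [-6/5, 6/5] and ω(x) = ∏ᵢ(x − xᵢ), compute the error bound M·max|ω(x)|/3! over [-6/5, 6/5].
sqrt(3)*exp(3/10)/1000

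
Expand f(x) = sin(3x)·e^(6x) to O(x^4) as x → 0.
3*x + 18*x**2 + 99*x**3/2 + O(x**4)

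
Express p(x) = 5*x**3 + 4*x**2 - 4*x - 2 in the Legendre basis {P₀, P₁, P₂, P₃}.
(-2/3)P₀ - P₁ + (8/3)P₂ + (2)P₃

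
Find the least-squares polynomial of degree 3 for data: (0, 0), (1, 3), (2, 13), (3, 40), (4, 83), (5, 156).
-5/126 + (821/756)x + (209/252)x² + (28/27)x³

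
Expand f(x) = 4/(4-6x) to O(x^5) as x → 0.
1 + 3*x/2 + 9*x**2/4 + 27*x**3/8 + 81*x**4/16 + O(x**5)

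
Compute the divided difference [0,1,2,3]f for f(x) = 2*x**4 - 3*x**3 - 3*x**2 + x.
9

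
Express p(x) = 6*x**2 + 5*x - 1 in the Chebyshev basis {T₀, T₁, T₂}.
(2)T₀ + (5)T₁ + (3)T₂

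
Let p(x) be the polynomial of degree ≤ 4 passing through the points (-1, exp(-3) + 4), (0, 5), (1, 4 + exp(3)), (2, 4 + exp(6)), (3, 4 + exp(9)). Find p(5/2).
5*(-14*exp(6) - 1 + 108*exp(3) + 28*exp(9) + 7*exp(12))*exp(-3)/128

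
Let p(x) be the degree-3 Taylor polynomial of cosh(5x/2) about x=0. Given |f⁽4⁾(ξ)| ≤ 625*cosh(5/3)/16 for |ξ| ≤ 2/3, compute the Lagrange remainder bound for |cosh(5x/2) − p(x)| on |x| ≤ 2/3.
625*cosh(5/3)/1944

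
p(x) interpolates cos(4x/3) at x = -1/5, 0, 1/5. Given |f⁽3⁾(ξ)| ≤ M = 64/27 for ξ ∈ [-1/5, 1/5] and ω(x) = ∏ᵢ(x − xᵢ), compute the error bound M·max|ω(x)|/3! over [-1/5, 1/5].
64*sqrt(3)/91125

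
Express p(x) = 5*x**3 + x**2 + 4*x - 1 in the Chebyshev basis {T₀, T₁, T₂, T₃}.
(-1/2)T₀ + (31/4)T₁ + (1/2)T₂ + (5/4)T₃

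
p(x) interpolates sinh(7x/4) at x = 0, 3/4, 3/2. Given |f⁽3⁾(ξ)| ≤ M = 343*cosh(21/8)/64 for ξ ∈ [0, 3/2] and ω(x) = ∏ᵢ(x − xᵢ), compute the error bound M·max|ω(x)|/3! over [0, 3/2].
343*sqrt(3)*cosh(21/8)/4096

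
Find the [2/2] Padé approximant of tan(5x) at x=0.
5*x/(1 - 25*x**2/3)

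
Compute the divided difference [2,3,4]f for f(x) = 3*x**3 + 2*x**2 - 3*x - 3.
29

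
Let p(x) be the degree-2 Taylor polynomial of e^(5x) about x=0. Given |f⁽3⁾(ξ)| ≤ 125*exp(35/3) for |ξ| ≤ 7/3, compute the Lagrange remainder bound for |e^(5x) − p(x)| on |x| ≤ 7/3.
42875*exp(35/3)/162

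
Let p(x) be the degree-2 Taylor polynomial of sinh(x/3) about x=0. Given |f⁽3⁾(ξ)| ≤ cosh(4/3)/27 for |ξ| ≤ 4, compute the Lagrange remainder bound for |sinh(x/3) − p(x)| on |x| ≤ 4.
32*cosh(4/3)/81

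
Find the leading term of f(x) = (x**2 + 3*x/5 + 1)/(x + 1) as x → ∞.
x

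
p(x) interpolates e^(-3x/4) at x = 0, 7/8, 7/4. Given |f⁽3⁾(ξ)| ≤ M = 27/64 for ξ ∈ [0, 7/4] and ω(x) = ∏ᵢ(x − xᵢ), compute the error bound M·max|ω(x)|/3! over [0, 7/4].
343*sqrt(3)/32768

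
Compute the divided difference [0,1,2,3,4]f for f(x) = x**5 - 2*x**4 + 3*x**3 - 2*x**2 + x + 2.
8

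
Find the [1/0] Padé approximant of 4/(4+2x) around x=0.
1 - x/2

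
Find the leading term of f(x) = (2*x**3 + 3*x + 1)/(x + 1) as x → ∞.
2*x**2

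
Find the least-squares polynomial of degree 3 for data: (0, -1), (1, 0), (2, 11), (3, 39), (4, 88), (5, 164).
-17/18 + (-2143/756)x + (337/126)x² + (97/108)x³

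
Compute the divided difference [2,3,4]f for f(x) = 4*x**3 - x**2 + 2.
35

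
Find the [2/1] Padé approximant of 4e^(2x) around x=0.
(8*x**2/3 + 16*x/3 + 4)/(1 - 2*x/3)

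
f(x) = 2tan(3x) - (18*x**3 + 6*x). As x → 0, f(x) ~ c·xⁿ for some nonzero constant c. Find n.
5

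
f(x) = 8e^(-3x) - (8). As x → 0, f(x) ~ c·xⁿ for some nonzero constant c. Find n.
1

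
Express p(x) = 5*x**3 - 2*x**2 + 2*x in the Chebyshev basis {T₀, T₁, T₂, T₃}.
-T₀ + (23/4)T₁ - T₂ + (5/4)T₃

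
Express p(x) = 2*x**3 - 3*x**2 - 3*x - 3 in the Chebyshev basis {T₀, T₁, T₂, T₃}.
(-9/2)T₀ + (-3/2)T₁ + (-3/2)T₂ + (1/2)T₃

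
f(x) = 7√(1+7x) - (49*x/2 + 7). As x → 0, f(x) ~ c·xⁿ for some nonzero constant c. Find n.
2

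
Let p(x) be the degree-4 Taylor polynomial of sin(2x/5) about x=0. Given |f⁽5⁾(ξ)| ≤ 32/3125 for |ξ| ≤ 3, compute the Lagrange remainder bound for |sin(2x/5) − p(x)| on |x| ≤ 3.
324/15625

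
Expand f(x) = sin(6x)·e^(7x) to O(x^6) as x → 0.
6*x + 42*x**2 + 111*x**3 + 91*x**4 - 4339*x**5/20 + O(x**6)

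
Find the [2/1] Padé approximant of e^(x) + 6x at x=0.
(-11*x**2/6 + 20*x/3 + 1)/(1 - x/3)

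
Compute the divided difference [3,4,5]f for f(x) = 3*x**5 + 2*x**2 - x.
1982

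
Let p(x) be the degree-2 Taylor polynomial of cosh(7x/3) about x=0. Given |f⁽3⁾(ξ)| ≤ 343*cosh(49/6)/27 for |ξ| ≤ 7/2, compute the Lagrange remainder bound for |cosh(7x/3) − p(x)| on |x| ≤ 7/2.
117649*cosh(49/6)/1296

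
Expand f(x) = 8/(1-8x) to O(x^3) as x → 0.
8 + 64*x + 512*x**2 + O(x**3)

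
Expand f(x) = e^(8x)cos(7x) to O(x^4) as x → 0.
1 + 8*x + 15*x**2/2 - 332*x**3/3 + O(x**4)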